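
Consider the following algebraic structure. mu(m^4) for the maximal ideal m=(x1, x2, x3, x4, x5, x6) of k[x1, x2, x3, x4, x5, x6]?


Graded Nakayama: mu(m^d) = dim_k (m^d/m^(d+1)) = #degree-4 monomials in 6 vars
C(n+d-1,d)=C(9,4)=126


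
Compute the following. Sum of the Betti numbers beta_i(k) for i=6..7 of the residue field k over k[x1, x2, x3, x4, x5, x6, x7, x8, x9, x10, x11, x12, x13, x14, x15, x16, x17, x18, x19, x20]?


Koszul resolution: beta_i(k)=C(n,i), n=20
C(20,6)=38760, C(20,7)=77520
Sum=116280


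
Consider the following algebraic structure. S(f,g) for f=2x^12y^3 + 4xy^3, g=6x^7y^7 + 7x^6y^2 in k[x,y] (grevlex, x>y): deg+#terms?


LT(f)=2x^12y^3, LT(g)=6x^7y^7
lcm(LM)=x^12y^7
S(f,g) (scaled by 12 to clear denominators) = 6y^4*f - 2x^5*g = -14x^11y^2 + 24xy^7
2 terms, deg 13.
13+2=15


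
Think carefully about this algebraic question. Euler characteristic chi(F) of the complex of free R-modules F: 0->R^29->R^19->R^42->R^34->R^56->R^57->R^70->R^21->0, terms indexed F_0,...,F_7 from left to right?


chi = sum (-1)^i * rank:
(-1)^0*29=29
(-1)^1*19=-19
(-1)^2*42=42
(-1)^3*34=-34
(-1)^4*56=56
(-1)^5*57=-57
(-1)^6*70=70
(-1)^7*21=-21
chi=66


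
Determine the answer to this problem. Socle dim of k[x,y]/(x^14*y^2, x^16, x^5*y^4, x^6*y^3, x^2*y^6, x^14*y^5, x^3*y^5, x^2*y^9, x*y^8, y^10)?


Socle = ann(m) = span of standard monomials u with x*u, y*u in I (staircase corners).
Redundant generators: x^2*y^9, x^14*y^5
Minimal generators: x^16, x^14*y^2, x^6*y^3, x^5*y^4, x^3*y^5, x^2*y^6, x*y^8, y^10
Corners: y^9, xy^7, x^2y^5, x^4y^4, x^5y^3, x^13y^2, x^15y
Socle dim=7


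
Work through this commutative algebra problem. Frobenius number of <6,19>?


gcd(6,19)=1 => F=ab-a-b=6*19-6-19=114-25=89


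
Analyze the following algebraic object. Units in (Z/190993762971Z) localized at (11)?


Local ring = Z/2357947691Z.
phi(2357947691) = 11^8*(11-1) = 2143588810


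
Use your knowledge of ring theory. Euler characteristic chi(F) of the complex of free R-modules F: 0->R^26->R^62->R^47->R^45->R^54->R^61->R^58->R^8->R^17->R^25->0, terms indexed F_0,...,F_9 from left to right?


chi = sum (-1)^i * rank:
(-1)^0*26=26
(-1)^1*62=-62
(-1)^2*47=47
(-1)^3*45=-45
(-1)^4*54=54
(-1)^5*61=-61
(-1)^6*58=58
(-1)^7*8=-8
(-1)^8*17=17
(-1)^9*25=-25
chi=1


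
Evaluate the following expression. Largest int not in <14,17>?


gcd(14,17)=1 => F=ab-a-b=14*17-14-17=238-31=207


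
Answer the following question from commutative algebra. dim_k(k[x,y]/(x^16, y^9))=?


Basis: x^i*y^j, i<16, j<9
16*9=144


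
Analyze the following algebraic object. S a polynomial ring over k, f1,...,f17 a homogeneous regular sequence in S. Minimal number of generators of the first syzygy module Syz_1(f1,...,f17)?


Regular sequence => Koszul complex is the minimal free resolution.
Syz_1 minimally generated by Koszul relations f_i*e_j - f_j*e_i (i<j): mu(Syz_1) = beta_2 = C(m,2) = m(m-1)/2
m=17
17*16/2 = 136


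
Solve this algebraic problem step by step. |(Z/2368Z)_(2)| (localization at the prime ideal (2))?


2-primary part: 2368=2^6*37
Size=2^6=64


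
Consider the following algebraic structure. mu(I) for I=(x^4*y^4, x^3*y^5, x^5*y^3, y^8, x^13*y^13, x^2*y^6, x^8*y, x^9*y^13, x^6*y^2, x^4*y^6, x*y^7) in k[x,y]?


Remove redundant (divisible by others).
x^13*y^13 redundant.
x^9*y^13 redundant.
x^4*y^6 redundant.
Min: x^8*y, x^6*y^2, x^5*y^3, x^4*y^4, x^3*y^5, x^2*y^6, x*y^7, y^8
Count=8


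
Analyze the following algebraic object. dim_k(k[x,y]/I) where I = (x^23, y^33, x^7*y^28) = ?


k[x,y]/I, I = (x^23, y^33, x^7*y^28)
Rect: 23x33=759. Corner: (23-7)x(33-28)=80.
dim = 759-80 = 679


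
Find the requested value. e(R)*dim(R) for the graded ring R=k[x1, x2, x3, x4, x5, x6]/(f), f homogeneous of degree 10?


e(R)=deg(f)=10, dim(R)=6-1=5
e*dim=10*5=50


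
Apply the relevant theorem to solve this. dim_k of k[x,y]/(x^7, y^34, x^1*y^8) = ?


k[x,y]/I, I = (x^7, y^34, x^1*y^8)
Rect: 7x34=238. Corner: (7-1)x(34-8)=156.
dim = 238-156 = 82


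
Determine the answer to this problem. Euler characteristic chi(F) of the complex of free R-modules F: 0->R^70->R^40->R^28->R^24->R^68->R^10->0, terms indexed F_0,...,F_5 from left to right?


chi = sum (-1)^i * rank:
(-1)^0*70=70
(-1)^1*40=-40
(-1)^2*28=28
(-1)^3*24=-24
(-1)^4*68=68
(-1)^5*10=-10
chi=92


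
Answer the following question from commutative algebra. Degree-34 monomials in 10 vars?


C(d+n-1,n-1)=C(43,9)=563921995


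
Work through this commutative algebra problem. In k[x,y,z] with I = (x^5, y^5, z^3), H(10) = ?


Need i<5, j<5, k<3 with i+j+k=10.
For each i, j ranges over max(0,10-i-2)..min(4,10-i):
  i=0: j in [8,4] -> 0
  i=1: j in [7,4] -> 0
  i=2: j in [6,4] -> 0
  i=3: j in [5,4] -> 0
  i=4: j in [4,4] -> 1
H(10) = 0+0+0+0+1 = 1


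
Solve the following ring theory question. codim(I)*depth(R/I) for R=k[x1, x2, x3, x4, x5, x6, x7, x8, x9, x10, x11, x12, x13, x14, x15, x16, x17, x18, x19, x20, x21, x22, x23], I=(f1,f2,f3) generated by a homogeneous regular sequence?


codim=3, depth=dim(R/I)=23-3=20
Product=3*20=60


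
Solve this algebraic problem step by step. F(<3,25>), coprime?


gcd(3,25)=1 => F=ab-a-b=3*25-3-25=75-28=47


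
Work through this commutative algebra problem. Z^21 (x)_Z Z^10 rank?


rank(M(x)N) = rank(M)*rank(N)
21*10 = 210


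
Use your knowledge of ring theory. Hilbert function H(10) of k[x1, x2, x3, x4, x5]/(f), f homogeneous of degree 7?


C(14,4)-C(7,4)=1001-35=966


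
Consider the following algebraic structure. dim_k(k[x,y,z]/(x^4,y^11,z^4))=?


Basis: x^iy^jz^k, i<4,j<11,k<4
4*11*4=176


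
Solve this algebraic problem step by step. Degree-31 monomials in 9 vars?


C(d+n-1,n-1)=C(39,8)=61523748


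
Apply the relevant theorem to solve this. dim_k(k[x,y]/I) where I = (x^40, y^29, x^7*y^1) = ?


k[x,y]/I, I = (x^40, y^29, x^7*y^1)
Rect: 40x29=1160. Corner: (40-7)x(29-1)=924.
dim = 1160-924 = 236


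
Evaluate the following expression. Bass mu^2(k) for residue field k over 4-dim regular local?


C(n,i)=C(4,2)=6


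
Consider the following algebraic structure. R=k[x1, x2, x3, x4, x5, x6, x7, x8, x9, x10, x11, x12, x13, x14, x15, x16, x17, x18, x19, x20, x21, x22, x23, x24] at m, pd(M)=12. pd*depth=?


pd+depth=24
depth=24-12=12
pd*depth=12*12=144


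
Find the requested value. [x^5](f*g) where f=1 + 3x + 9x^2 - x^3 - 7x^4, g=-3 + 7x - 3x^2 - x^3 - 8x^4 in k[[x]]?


[x^5] = sum a_i*b_j, i+j=5
  3*-8=-24
  9*-1=-9
  -1*-3=3
  -7*7=-49
Sum=-79


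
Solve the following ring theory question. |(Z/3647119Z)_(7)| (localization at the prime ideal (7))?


7-primary part: 3647119=7^6*31
Size=7^6=117649


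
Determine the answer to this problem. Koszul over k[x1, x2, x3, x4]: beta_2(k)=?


C(n,i)=C(4,2)=6


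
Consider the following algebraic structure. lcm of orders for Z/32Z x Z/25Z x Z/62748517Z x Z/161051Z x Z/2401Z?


Exponent = lcm of the cyclic orders; pairwise coprime => product.
2^5*5^2*13^7*11^5*7^4=32*25*62748517*161051*2401=19411050478953733600


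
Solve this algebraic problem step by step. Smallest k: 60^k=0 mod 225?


60^k mod 225:
k=1: 60
k=2: 0
First zero at k = 2


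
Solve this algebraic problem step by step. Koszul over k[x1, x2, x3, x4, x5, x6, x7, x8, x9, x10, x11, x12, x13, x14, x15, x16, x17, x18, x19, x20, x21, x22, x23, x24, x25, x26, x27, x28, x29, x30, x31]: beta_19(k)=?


C(n,i)=C(31,19)=141120525


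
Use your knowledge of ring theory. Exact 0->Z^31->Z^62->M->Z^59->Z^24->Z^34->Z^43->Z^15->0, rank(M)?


Alt sum=0:
(-1)^0*31 + (-1)^1*62 + (-1)^2*? + (-1)^3*59 + (-1)^4*24 + (-1)^5*34 + (-1)^6*43 + (-1)^7*15=0
rank(M)=72


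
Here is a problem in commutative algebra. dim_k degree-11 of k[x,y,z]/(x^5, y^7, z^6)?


Need i<5, j<7, k<6 with i+j+k=11.
For each i, j ranges over max(0,11-i-5)..min(6,11-i):
  i=0: j in [6,6] -> 1
  i=1: j in [5,6] -> 2
  i=2: j in [4,6] -> 3
  i=3: j in [3,6] -> 4
  i=4: j in [2,6] -> 5
H(11) = 1+2+3+4+5 = 15


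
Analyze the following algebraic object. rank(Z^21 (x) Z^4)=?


rank(M(x)N) = rank(M)*rank(N)
21*4 = 84


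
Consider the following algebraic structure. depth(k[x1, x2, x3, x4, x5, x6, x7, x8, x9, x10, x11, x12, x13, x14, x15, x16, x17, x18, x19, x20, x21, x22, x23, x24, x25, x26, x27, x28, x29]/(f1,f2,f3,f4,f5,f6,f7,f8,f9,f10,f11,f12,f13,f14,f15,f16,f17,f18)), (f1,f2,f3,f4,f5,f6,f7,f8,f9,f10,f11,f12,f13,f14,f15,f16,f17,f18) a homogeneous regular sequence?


depth(R)=29
depth(R/I)=29-18=11


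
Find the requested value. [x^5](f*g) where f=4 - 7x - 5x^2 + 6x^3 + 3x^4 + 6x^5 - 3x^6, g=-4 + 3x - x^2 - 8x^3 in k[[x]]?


[x^5] = sum a_i*b_j, i+j=5
  -5*-8=40
  6*-1=-6
  3*3=9
  6*-4=-24
Sum=19


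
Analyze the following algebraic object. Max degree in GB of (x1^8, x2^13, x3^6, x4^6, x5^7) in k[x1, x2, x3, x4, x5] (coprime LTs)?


Pure powers, coprime LTs => already GB.
Degrees: 8, 13, 6, 6, 7
Max=13


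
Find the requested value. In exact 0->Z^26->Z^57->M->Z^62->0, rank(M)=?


Alt sum=0:
(-1)^0*26 + (-1)^1*57 + (-1)^2*? + (-1)^3*62=0
rank(M)=93


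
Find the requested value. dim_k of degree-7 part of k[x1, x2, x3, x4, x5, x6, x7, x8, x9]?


C(d+n-1,n-1)=C(15,8)=6435


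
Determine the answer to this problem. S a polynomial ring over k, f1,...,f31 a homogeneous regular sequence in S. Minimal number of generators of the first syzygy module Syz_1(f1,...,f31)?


Regular sequence => Koszul complex is the minimal free resolution.
Syz_1 minimally generated by Koszul relations f_i*e_j - f_j*e_i (i<j): mu(Syz_1) = beta_2 = C(m,2) = m(m-1)/2
m=31
31*30/2 = 465


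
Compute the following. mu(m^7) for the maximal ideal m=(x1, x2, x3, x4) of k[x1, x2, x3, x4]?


Graded Nakayama: mu(m^d) = dim_k (m^d/m^(d+1)) = #degree-7 monomials in 4 vars
C(n+d-1,d)=C(10,7)=120


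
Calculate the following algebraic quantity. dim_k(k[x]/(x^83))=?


Basis: 1,x,...,x^82
dim=83


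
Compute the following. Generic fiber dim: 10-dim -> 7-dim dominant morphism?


dim(fiber)=dim(X)-dim(Y)=10-7=3


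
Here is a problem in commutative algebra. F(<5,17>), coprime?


gcd(5,17)=1 => F=ab-a-b=5*17-5-17=85-22=63


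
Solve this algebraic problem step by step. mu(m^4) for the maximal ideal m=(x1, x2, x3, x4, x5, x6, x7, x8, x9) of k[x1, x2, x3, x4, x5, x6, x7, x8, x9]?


Graded Nakayama: mu(m^d) = dim_k (m^d/m^(d+1)) = #degree-4 monomials in 9 vars
C(n+d-1,d)=C(12,4)=495


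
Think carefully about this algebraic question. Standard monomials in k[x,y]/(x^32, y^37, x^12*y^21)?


k[x,y]/I, I = (x^32, y^37, x^12*y^21)
Rect: 32x37=1184. Corner: (32-12)x(37-21)=320.
dim = 1184-320 = 864


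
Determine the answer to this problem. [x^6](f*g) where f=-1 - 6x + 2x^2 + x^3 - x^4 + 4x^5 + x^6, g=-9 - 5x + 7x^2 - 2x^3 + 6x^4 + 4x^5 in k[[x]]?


[x^6] = sum a_i*b_j, i+j=6
  -6*4=-24
  2*6=12
  1*-2=-2
  -1*7=-7
  4*-5=-20
  1*-9=-9
Sum=-50


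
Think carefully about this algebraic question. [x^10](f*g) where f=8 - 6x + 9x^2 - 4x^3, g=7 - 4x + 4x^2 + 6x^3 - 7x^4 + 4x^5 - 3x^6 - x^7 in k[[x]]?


[x^10] = sum a_i*b_j, i+j=10
  -4*-1=4
Sum=4


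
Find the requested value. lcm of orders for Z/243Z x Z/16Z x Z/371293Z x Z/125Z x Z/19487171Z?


Exponent = lcm of the cyclic orders; pairwise coprime => product.
3^5*2^4*13^5*5^3*11^7=243*16*371293*125*19487171=3516428788502058000


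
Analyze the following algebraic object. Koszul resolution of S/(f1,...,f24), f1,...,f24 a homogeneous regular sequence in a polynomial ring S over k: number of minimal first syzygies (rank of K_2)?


Regular sequence => Koszul complex is the minimal free resolution.
Syz_1 minimally generated by Koszul relations f_i*e_j - f_j*e_i (i<j): mu(Syz_1) = beta_2 = C(m,2) = m(m-1)/2
m=24
24*23/2 = 276


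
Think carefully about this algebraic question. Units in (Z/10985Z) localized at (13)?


Local ring = Z/2197Z.
phi(2197) = 13^2*(13-1) = 2028


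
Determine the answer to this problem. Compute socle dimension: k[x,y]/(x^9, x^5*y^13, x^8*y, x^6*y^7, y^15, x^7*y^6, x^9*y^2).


Socle = ann(m) = span of standard monomials u with x*u, y*u in I (staircase corners).
Redundant generators: x^9*y^2
Minimal generators: x^9, x^8*y, x^7*y^6, x^6*y^7, x^5*y^13, y^15
Corners: x^4y^14, x^5y^12, x^6y^6, x^7y^5, x^8
Socle dim=5


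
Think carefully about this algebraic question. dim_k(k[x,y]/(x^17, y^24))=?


Basis: x^i*y^j, i<17, j<24
17*24=408


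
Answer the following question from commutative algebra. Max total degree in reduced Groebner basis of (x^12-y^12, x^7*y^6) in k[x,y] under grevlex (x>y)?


LT(f1)=x^12, LT(f2)=x^7y^6, lcm=x^12y^6
S(f1,f2) = y^6*f1 - x^5*f2 = -y^18
Reduced GB = {f1, f2, y^18}; degrees 12, 13, 18
Max = 18


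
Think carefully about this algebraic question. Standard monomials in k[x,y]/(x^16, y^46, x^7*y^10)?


k[x,y]/I, I = (x^16, y^46, x^7*y^10)
Rect: 16x46=736. Corner: (16-7)x(46-10)=324.
dim = 736-324 = 412


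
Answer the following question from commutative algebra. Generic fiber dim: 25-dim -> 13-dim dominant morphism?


dim(fiber)=dim(X)-dim(Y)=25-13=12


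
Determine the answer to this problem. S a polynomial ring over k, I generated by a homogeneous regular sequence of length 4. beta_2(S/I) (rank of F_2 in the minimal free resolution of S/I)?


Regular sequence => Koszul complex is the minimal free resolution.
Syz_1 minimally generated by Koszul relations f_i*e_j - f_j*e_i (i<j): mu(Syz_1) = beta_2 = C(m,2) = m(m-1)/2
m=4
4*3/2 = 6


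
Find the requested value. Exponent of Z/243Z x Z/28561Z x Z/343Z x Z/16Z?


Exponent = lcm of the cyclic orders; pairwise coprime => product.
3^5*13^4*7^3*2^4=243*28561*343*16=38088492624


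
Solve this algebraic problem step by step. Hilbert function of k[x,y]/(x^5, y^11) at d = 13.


k[x,y], I = (x^5, y^11), d = 13
Need i < 5 and d-i < 11.
Range: 3 <= i <= 4.
H(13) = 2


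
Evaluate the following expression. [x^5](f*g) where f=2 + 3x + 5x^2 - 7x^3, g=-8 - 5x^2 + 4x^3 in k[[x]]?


[x^5] = sum a_i*b_j, i+j=5
  5*4=20
  -7*-5=35
Sum=55


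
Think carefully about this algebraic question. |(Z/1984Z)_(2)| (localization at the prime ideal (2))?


2-primary part: 1984=2^6*31
Size=2^6=64


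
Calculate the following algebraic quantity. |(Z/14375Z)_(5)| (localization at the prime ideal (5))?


5-primary part: 14375=5^4*23
Size=5^4=625


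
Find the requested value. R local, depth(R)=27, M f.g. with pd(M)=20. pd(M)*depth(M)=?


pd+depth=27
depth=27-20=7
pd*depth=20*7=140


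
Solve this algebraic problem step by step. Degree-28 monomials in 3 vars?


C(d+n-1,n-1)=C(30,2)=435


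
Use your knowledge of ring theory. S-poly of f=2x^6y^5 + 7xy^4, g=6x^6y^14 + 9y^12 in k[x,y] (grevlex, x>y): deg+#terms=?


LT(f)=2x^6y^5, LT(g)=6x^6y^14
lcm(LM)=x^6y^14
S(f,g) (scaled by 12 to clear denominators) = 6y^9*f - 2*g = 42xy^13 - 18y^12
2 terms, deg 14.
14+2=16


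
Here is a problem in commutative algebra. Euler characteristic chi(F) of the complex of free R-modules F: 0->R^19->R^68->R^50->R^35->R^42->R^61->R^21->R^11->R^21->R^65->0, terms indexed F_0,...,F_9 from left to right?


chi = sum (-1)^i * rank:
(-1)^0*19=19
(-1)^1*68=-68
(-1)^2*50=50
(-1)^3*35=-35
(-1)^4*42=42
(-1)^5*61=-61
(-1)^6*21=21
(-1)^7*11=-11
(-1)^8*21=21
(-1)^9*65=-65
chi=-87


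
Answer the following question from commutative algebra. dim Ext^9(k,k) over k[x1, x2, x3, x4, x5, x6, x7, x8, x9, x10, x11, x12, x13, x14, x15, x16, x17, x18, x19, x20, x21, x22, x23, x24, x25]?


C(n,i)=C(25,9)=2042975


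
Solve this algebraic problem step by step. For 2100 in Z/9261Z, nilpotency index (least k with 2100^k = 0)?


2100^k mod 9261:
k=1: 2100
k=2: 1764
k=3: 0
First zero at k = 3


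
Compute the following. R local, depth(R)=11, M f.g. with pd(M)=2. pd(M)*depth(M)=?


pd+depth=11
depth=11-2=9
pd*depth=2*9=18


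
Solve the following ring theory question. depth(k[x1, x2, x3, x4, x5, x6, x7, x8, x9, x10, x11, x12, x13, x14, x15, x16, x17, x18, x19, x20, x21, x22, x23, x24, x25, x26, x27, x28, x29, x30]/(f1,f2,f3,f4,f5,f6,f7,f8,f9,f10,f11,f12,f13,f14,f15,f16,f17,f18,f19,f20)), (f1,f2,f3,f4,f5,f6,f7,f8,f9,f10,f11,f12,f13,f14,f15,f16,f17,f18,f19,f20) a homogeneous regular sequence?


depth(R)=30
depth(R/I)=30-20=10


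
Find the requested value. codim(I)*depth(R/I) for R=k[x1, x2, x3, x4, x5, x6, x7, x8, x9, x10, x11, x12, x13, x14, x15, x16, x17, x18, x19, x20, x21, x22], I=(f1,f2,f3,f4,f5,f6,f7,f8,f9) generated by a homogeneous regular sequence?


codim=9, depth=dim(R/I)=22-9=13
Product=9*13=117


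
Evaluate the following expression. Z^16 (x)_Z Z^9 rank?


rank(M(x)N) = rank(M)*rank(N)
16*9 = 144


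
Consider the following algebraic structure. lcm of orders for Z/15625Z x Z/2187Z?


Exponent = lcm of the cyclic orders; pairwise coprime => product.
5^6*3^7=15625*2187=34171875


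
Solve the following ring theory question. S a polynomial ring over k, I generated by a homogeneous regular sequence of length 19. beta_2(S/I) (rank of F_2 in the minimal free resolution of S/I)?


Regular sequence => Koszul complex is the minimal free resolution.
Syz_1 minimally generated by Koszul relations f_i*e_j - f_j*e_i (i<j): mu(Syz_1) = beta_2 = C(m,2) = m(m-1)/2
m=19
19*18/2 = 171


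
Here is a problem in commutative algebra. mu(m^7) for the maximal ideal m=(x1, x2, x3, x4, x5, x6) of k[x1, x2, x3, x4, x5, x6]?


Graded Nakayama: mu(m^d) = dim_k (m^d/m^(d+1)) = #degree-7 monomials in 6 vars
C(n+d-1,d)=C(12,7)=792


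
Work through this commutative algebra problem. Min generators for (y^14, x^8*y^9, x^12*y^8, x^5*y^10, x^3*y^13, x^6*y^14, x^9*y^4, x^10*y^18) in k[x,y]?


Remove redundant (divisible by others).
x^6*y^14 redundant.
x^10*y^18 redundant.
x^12*y^8 redundant.
Min: x^9*y^4, x^8*y^9, x^5*y^10, x^3*y^13, y^14
Count=5


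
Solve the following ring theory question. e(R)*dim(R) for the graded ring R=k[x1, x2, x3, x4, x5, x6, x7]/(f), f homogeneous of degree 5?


e(R)=deg(f)=5, dim(R)=7-1=6
e*dim=5*6=30


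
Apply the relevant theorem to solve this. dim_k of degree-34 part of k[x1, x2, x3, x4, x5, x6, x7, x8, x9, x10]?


C(d+n-1,n-1)=C(43,9)=563921995


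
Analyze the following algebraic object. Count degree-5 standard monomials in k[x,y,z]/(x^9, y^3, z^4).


Need i<9, j<3, k<4 with i+j+k=5.
For each i, j ranges over max(0,5-i-3)..min(2,5-i):
  i=0: j in [2,2] -> 1
  i=1: j in [1,2] -> 2
  i=2: j in [0,2] -> 3
  i=3: j in [0,2] -> 3
  i=4: j in [0,1] -> 2
  i=5: j in [0,0] -> 1
H(5) = 1+2+3+3+2+1 = 12


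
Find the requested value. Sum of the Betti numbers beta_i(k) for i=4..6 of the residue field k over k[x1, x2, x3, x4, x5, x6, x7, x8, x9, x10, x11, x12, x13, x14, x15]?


Koszul resolution: beta_i(k)=C(n,i), n=15
C(15,4)=1365, C(15,5)=3003, C(15,6)=5005
Sum=9373


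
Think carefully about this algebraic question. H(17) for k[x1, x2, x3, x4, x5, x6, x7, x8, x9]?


C(d+n-1,n-1)=C(25,8)=1081575


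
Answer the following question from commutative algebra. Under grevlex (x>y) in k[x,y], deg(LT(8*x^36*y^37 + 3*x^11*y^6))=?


LT: 8*x^36*y^37
deg_x=36, deg_y=37
Total=36+37=73


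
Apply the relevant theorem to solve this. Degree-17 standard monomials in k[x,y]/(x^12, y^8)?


k[x,y], I = (x^12, y^8), d = 17
Need i < 12 and d-i < 8.
Range: 10 <= i <= 11.
H(17) = 2


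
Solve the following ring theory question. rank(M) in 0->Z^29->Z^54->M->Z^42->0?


Alt sum=0:
(-1)^0*29 + (-1)^1*54 + (-1)^2*? + (-1)^3*42=0
rank(M)=67


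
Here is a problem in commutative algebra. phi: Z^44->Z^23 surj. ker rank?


rank(ker) = 44-23 = 21


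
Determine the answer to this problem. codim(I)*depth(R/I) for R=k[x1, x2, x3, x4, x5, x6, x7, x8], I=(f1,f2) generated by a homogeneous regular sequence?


codim=2, depth=dim(R/I)=8-2=6
Product=2*6=12


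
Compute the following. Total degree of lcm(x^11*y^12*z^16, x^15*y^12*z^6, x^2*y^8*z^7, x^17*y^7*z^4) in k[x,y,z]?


lcm = componentwise max:
x: max(11,15,2,17)=17
y: max(12,12,8,7)=12
z: max(16,6,7,4)=16
Total=17+12+16=45


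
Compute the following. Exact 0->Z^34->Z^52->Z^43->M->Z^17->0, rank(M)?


Alt sum=0:
(-1)^0*34 + (-1)^1*52 + (-1)^2*43 + (-1)^3*? + (-1)^4*17=0
rank(M)=42


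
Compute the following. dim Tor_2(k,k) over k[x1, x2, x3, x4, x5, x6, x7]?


Koszul: C(n,i)=C(7,2)=21


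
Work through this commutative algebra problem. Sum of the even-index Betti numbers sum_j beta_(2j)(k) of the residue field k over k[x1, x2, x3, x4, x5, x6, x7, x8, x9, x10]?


Koszul resolution: beta_i(k)=C(n,i), n=10
sum_even C(10,i) = 2^(n-1) = 2^9 = 512


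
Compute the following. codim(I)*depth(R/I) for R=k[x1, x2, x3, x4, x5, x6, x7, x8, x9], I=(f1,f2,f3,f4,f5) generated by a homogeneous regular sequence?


codim=5, depth=dim(R/I)=9-5=4
Product=5*4=20


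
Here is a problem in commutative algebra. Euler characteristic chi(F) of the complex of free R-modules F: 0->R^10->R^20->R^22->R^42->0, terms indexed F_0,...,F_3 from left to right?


chi = sum (-1)^i * rank:
(-1)^0*10=10
(-1)^1*20=-20
(-1)^2*22=22
(-1)^3*42=-42
chi=-30


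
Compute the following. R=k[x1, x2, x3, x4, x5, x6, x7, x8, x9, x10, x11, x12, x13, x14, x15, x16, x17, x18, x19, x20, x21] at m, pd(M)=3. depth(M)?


pd+depth=depth(R)=21
depth=21-3=18


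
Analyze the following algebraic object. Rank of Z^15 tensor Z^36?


rank(M(x)N) = rank(M)*rank(N)
15*36 = 540


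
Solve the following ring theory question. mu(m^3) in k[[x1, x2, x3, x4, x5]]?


C(n+d-1,d)=C(7,3)=35


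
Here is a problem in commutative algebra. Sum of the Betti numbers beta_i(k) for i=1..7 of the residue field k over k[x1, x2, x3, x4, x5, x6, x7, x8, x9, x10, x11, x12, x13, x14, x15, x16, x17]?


Koszul resolution: beta_i(k)=C(n,i), n=17
C(17,1)=17, C(17,2)=136, C(17,3)=680, C(17,4)=2380, C(17,5)=6188, C(17,6)=12376, C(17,7)=19448
Sum=41225


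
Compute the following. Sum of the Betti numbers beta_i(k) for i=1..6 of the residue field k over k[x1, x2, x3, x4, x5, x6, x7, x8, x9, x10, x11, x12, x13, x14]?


Koszul resolution: beta_i(k)=C(n,i), n=14
C(14,1)=14, C(14,2)=91, C(14,3)=364, C(14,4)=1001, C(14,5)=2002, C(14,6)=3003
Sum=6475


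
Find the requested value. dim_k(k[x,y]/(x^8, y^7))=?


Basis: x^i*y^j, i<8, j<7
8*7=56


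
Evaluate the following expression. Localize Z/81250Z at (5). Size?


5-primary part: 81250=5^5*26
Size=5^5=3125


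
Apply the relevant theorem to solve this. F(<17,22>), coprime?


gcd(17,22)=1 => F=ab-a-b=17*22-17-22=374-39=335


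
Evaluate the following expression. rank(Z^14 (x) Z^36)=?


rank(M(x)N) = rank(M)*rank(N)
14*36 = 504


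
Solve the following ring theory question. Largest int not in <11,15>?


gcd(11,15)=1 => F=ab-a-b=11*15-11-15=165-26=139


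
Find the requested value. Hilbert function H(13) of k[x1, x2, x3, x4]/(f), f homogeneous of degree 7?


C(16,3)-C(9,3)=560-84=476


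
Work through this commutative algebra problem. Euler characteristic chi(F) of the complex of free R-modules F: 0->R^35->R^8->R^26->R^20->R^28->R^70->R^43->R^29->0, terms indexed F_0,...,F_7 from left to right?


chi = sum (-1)^i * rank:
(-1)^0*35=35
(-1)^1*8=-8
(-1)^2*26=26
(-1)^3*20=-20
(-1)^4*28=28
(-1)^5*70=-70
(-1)^6*43=43
(-1)^7*29=-29
chi=5


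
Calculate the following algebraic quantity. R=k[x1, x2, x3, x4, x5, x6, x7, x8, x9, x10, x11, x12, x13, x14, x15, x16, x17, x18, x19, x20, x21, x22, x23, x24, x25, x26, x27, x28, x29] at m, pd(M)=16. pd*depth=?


pd+depth=29
depth=29-16=13
pd*depth=16*13=208


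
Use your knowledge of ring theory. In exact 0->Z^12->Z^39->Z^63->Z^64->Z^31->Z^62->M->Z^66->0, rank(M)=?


Alt sum=0:
(-1)^0*12 + (-1)^1*39 + (-1)^2*63 + (-1)^3*64 + (-1)^4*31 + (-1)^5*62 + (-1)^6*? + (-1)^7*66=0
rank(M)=125


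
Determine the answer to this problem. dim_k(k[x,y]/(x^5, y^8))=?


Basis: x^i*y^j, i<5, j<8
5*8=40


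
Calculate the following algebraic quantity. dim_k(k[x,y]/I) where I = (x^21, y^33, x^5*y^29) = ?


k[x,y]/I, I = (x^21, y^33, x^5*y^29)
Rect: 21x33=693. Corner: (21-5)x(33-29)=64.
dim = 693-64 = 629


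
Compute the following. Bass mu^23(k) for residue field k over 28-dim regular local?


C(n,i)=C(28,23)=98280


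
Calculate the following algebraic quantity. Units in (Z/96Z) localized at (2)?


Local ring = Z/32Z.
phi(32) = 2^4*(2-1) = 16


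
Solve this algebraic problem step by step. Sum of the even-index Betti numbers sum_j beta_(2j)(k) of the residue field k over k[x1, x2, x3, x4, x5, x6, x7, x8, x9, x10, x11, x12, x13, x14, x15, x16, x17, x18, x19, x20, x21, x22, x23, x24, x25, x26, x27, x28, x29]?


Koszul resolution: beta_i(k)=C(n,i), n=29
sum_even C(29,i) = 2^(n-1) = 2^28 = 268435456


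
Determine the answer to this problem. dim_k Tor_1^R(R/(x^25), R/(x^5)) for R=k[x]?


Tor_1(R/I,R/J)=(I cap J)/IJ=(x^25)/(x^30)
dim=30-25=min(25,5)=5


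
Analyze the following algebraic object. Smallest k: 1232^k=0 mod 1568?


1232^k mod 1568:
k=1: 1232
k=2: 0
First zero at k = 2


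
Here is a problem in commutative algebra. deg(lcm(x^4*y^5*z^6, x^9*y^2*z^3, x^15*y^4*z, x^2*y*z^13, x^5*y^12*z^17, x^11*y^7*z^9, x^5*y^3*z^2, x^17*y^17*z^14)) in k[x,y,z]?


lcm = componentwise max:
x: max(4,9,15,2,5,11,5,17)=17
y: max(5,2,4,1,12,7,3,17)=17
z: max(6,3,1,13,17,9,2,14)=17
Total=17+17+17=51


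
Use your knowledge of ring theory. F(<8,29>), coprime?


gcd(8,29)=1 => F=ab-a-b=8*29-8-29=232-37=195


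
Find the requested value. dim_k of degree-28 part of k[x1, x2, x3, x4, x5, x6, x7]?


C(d+n-1,n-1)=C(34,6)=1344904


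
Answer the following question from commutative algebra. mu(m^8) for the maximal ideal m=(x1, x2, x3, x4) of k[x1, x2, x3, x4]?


Graded Nakayama: mu(m^d) = dim_k (m^d/m^(d+1)) = #degree-8 monomials in 4 vars
C(n+d-1,d)=C(11,8)=165


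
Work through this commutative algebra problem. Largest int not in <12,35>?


gcd(12,35)=1 => F=ab-a-b=12*35-12-35=420-47=373


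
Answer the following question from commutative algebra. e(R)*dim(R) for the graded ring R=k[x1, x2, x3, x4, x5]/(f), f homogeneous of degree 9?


e(R)=deg(f)=9, dim(R)=5-1=4
e*dim=9*4=36


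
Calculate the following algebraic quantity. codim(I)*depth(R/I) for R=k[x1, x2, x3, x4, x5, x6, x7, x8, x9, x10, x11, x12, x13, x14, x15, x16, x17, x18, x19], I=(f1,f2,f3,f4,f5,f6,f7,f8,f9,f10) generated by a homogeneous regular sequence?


codim=10, depth=dim(R/I)=19-10=9
Product=10*9=90


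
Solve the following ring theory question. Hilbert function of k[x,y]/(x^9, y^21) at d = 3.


k[x,y], I = (x^9, y^21), d = 3
Need i < 9 and d-i < 21.
Range: 0 <= i <= 3.
H(3) = 4


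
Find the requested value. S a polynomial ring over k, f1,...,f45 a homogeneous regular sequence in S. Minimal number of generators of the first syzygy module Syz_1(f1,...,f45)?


Regular sequence => Koszul complex is the minimal free resolution.
Syz_1 minimally generated by Koszul relations f_i*e_j - f_j*e_i (i<j): mu(Syz_1) = beta_2 = C(m,2) = m(m-1)/2
m=45
45*44/2 = 990


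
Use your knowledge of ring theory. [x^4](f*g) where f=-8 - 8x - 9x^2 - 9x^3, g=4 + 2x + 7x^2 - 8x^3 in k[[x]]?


[x^4] = sum a_i*b_j, i+j=4
  -8*-8=64
  -9*7=-63
  -9*2=-18
Sum=-17


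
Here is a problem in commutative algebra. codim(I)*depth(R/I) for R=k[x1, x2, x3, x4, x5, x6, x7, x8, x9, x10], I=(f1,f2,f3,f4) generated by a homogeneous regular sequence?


codim=4, depth=dim(R/I)=10-4=6
Product=4*6=24


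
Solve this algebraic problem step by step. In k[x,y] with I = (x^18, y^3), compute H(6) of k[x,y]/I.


k[x,y], I = (x^18, y^3), d = 6
Need i < 18 and d-i < 3.
Range: 4 <= i <= 6.
H(6) = 3


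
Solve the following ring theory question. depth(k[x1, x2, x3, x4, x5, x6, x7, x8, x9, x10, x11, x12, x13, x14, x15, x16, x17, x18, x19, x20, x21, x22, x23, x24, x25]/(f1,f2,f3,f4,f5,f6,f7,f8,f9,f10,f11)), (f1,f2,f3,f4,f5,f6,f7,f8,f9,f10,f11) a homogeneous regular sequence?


depth(R)=25
depth(R/I)=25-11=14


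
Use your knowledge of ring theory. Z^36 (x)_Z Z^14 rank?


rank(M(x)N) = rank(M)*rank(N)
36*14 = 504


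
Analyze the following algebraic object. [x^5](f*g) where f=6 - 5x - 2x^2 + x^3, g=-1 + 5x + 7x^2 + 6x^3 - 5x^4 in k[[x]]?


[x^5] = sum a_i*b_j, i+j=5
  -5*-5=25
  -2*6=-12
  1*7=7
Sum=20


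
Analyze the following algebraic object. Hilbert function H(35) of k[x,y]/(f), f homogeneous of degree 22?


H(t)=d for t>=d-1.
d=22, t=35
H(35)=22


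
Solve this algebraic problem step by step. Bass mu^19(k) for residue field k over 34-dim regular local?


C(n,i)=C(34,19)=1855967520


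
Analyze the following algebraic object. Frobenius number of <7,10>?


gcd(7,10)=1 => F=ab-a-b=7*10-7-10=70-17=53


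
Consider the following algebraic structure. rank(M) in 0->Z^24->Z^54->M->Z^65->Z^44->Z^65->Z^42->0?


Alt sum=0:
(-1)^0*24 + (-1)^1*54 + (-1)^2*? + (-1)^3*65 + (-1)^4*44 + (-1)^5*65 + (-1)^6*42=0
rank(M)=74


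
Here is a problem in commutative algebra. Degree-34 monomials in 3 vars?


C(d+n-1,n-1)=C(36,2)=630


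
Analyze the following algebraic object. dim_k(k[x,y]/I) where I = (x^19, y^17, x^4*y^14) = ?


k[x,y]/I, I = (x^19, y^17, x^4*y^14)
Rect: 19x17=323. Corner: (19-4)x(17-14)=45.
dim = 323-45 = 278


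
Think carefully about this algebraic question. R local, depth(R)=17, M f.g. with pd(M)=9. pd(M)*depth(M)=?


pd+depth=17
depth=17-9=8
pd*depth=9*8=72


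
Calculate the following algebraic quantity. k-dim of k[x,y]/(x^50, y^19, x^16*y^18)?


k[x,y]/I, I = (x^50, y^19, x^16*y^18)
Rect: 50x19=950. Corner: (50-16)x(19-18)=34.
dim = 950-34 = 916


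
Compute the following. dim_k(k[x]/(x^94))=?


Basis: 1,x,...,x^93
dim=94


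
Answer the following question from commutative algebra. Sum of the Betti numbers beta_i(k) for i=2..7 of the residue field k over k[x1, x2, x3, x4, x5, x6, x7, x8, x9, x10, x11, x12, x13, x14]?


Koszul resolution: beta_i(k)=C(n,i), n=14
C(14,2)=91, C(14,3)=364, C(14,4)=1001, C(14,5)=2002, C(14,6)=3003, C(14,7)=3432
Sum=9893


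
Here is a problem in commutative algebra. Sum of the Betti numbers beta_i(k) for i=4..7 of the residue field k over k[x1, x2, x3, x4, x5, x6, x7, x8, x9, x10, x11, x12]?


Koszul resolution: beta_i(k)=C(n,i), n=12
C(12,4)=495, C(12,5)=792, C(12,6)=924, C(12,7)=792
Sum=3003


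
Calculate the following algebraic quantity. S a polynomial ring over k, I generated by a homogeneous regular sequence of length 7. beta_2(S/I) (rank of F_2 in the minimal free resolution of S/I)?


Regular sequence => Koszul complex is the minimal free resolution.
Syz_1 minimally generated by Koszul relations f_i*e_j - f_j*e_i (i<j): mu(Syz_1) = beta_2 = C(m,2) = m(m-1)/2
m=7
7*6/2 = 21


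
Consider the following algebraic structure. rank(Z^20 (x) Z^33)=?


rank(M(x)N) = rank(M)*rank(N)
20*33 = 660


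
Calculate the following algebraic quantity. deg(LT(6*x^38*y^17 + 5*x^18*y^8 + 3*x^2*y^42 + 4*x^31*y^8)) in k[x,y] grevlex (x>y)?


LT: 6*x^38*y^17
deg_x=38, deg_y=17
Total=38+17=55


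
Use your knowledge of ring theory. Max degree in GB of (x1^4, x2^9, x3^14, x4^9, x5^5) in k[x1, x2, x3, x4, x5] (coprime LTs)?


Pure powers, coprime LTs => already GB.
Degrees: 4, 9, 14, 9, 5
Max=14


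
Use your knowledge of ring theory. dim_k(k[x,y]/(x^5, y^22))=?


Basis: x^i*y^j, i<5, j<22
5*22=110


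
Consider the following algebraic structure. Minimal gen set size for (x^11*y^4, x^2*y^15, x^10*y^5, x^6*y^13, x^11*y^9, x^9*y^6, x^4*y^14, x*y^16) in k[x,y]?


Remove redundant (divisible by others).
x^11*y^9 redundant.
Min: x^11*y^4, x^10*y^5, x^9*y^6, x^6*y^13, x^4*y^14, x^2*y^15, x*y^16
Count=7


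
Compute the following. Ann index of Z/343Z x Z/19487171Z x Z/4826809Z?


Exponent = lcm of the cyclic orders; pairwise coprime => product.
7^3*11^7*13^6=343*19487171*4826809=32262872361997277


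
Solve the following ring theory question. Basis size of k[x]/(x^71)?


Basis: 1,x,...,x^70
dim=71


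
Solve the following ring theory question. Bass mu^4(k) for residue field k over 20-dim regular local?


C(n,i)=C(20,4)=4845


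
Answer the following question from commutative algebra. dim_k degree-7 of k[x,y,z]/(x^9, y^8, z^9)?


Need i<9, j<8, k<9 with i+j+k=7.
For each i, j ranges over max(0,7-i-8)..min(7,7-i):
  i=0: j in [0,7] -> 8
  i=1: j in [0,6] -> 7
  i=2: j in [0,5] -> 6
  i=3: j in [0,4] -> 5
  i=4: j in [0,3] -> 4
  i=5: j in [0,2] -> 3
  i=6: j in [0,1] -> 2
  i=7: j in [0,0] -> 1
H(7) = 8+7+6+5+4+3+2+1 = 36


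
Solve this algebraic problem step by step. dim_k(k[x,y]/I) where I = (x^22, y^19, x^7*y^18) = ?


k[x,y]/I, I = (x^22, y^19, x^7*y^18)
Rect: 22x19=418. Corner: (22-7)x(19-18)=15.
dim = 418-15 = 403


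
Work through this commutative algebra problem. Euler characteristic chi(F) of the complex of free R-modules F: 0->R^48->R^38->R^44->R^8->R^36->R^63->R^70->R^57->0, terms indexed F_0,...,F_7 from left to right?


chi = sum (-1)^i * rank:
(-1)^0*48=48
(-1)^1*38=-38
(-1)^2*44=44
(-1)^3*8=-8
(-1)^4*36=36
(-1)^5*63=-63
(-1)^6*70=70
(-1)^7*57=-57
chi=32


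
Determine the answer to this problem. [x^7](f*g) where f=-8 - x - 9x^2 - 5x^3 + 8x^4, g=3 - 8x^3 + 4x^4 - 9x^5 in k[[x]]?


[x^7] = sum a_i*b_j, i+j=7
  -9*-9=81
  -5*4=-20
  8*-8=-64
Sum=-3


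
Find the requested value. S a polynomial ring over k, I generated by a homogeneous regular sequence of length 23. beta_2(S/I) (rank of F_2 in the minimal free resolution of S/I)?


Regular sequence => Koszul complex is the minimal free resolution.
Syz_1 minimally generated by Koszul relations f_i*e_j - f_j*e_i (i<j): mu(Syz_1) = beta_2 = C(m,2) = m(m-1)/2
m=23
23*22/2 = 253


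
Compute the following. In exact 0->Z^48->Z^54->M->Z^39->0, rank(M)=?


Alt sum=0:
(-1)^0*48 + (-1)^1*54 + (-1)^2*? + (-1)^3*39=0
rank(M)=45


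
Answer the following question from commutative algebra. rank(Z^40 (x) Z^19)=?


rank(M(x)N) = rank(M)*rank(N)
40*19 = 760


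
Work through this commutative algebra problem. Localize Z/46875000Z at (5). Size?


5-primary part: 46875000=5^9*24
Size=5^9=1953125


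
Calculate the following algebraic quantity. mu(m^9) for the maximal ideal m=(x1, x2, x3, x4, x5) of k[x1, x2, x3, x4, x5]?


Graded Nakayama: mu(m^d) = dim_k (m^d/m^(d+1)) = #degree-9 monomials in 5 vars
C(n+d-1,d)=C(13,9)=715


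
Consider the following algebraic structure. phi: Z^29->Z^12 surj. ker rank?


rank(ker) = 29-12 = 17


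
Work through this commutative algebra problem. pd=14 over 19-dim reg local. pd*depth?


pd+depth=19
depth=19-14=5
pd*depth=14*5=70


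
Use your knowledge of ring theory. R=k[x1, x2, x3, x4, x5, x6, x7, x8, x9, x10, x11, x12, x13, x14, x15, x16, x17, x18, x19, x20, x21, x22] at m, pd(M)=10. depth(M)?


pd+depth=depth(R)=22
depth=22-10=12


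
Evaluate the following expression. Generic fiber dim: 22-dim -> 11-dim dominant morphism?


dim(fiber)=dim(X)-dim(Y)=22-11=11


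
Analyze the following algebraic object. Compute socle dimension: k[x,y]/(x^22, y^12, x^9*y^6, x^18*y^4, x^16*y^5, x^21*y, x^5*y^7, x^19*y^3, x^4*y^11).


Socle = ann(m) = span of standard monomials u with x*u, y*u in I (staircase corners).
Minimal generators: x^22, x^21*y, x^19*y^3, x^18*y^4, x^16*y^5, x^9*y^6, x^5*y^7, x^4*y^11, y^12
Corners: x^3y^11, x^4y^10, x^8y^6, x^15y^5, x^17y^4, x^18y^3, x^20y^2, x^21
Socle dim=8


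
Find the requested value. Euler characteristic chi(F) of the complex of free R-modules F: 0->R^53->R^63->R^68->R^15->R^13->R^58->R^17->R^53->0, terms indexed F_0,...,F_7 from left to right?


chi = sum (-1)^i * rank:
(-1)^0*53=53
(-1)^1*63=-63
(-1)^2*68=68
(-1)^3*15=-15
(-1)^4*13=13
(-1)^5*58=-58
(-1)^6*17=17
(-1)^7*53=-53
chi=-38


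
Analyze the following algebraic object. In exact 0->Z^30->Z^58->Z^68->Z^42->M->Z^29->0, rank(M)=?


Alt sum=0:
(-1)^0*30 + (-1)^1*58 + (-1)^2*68 + (-1)^3*42 + (-1)^4*? + (-1)^5*29=0
rank(M)=31


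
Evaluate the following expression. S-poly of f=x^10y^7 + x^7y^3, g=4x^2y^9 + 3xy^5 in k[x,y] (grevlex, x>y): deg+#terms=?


LT(f)=x^10y^7, LT(g)=4x^2y^9
lcm(LM)=x^10y^9
S(f,g) (scaled by 4 to clear denominators) = 4y^2*f - x^8*g = -3x^9y^5 + 4x^7y^5
2 terms, deg 14.
14+2=16


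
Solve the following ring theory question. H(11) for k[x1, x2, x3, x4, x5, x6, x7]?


C(d+n-1,n-1)=C(17,6)=12376


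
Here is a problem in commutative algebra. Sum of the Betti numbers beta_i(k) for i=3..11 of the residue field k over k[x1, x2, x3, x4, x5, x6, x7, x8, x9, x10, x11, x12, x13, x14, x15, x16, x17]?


Koszul resolution: beta_i(k)=C(n,i), n=17
C(17,3)=680, C(17,4)=2380, C(17,5)=6188, C(17,6)=12376, C(17,7)=19448, C(17,8)=24310, C(17,9)=24310, C(17,10)=19448, C(17,11)=12376
Sum=121516


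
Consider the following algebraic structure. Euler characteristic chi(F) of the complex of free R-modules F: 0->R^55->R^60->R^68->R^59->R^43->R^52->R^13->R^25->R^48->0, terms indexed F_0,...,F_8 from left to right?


chi = sum (-1)^i * rank:
(-1)^0*55=55
(-1)^1*60=-60
(-1)^2*68=68
(-1)^3*59=-59
(-1)^4*43=43
(-1)^5*52=-52
(-1)^6*13=13
(-1)^7*25=-25
(-1)^8*48=48
chi=31


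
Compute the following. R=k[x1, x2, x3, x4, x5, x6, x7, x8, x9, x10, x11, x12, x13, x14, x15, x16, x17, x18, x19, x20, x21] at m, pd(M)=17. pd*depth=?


pd+depth=21
depth=21-17=4
pd*depth=17*4=68


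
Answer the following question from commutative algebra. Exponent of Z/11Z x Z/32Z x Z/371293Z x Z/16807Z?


Exponent = lcm of the cyclic orders; pairwise coprime => product.
11^1*2^5*13^5*7^5=11*32*371293*16807=2196593150752


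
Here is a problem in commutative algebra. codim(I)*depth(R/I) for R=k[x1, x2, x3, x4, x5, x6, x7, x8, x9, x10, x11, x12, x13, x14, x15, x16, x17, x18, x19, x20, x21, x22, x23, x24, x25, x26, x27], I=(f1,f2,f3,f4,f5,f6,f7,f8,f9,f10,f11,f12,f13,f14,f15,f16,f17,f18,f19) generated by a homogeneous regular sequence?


codim=19, depth=dim(R/I)=27-19=8
Product=19*8=152


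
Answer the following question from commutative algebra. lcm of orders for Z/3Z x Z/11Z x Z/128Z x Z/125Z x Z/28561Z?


Exponent = lcm of the cyclic orders; pairwise coprime => product.
3^1*11^1*2^7*5^3*13^4=3*11*128*125*28561=15080208000


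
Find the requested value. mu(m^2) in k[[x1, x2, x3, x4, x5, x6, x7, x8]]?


C(n+d-1,d)=C(9,2)=36


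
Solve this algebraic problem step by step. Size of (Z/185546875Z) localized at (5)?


5-primary part: 185546875=5^10*19
Size=5^10=9765625


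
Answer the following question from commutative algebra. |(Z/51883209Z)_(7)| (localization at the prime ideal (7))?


7-primary part: 51883209=7^8*9
Size=7^8=5764801


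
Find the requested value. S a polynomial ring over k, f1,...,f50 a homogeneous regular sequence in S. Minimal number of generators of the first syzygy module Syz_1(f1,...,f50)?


Regular sequence => Koszul complex is the minimal free resolution.
Syz_1 minimally generated by Koszul relations f_i*e_j - f_j*e_i (i<j): mu(Syz_1) = beta_2 = C(m,2) = m(m-1)/2
m=50
50*49/2 = 1225


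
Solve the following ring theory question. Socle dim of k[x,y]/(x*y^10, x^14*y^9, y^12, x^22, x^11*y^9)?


Socle = ann(m) = span of standard monomials u with x*u, y*u in I (staircase corners).
Redundant generators: x^14*y^9
Minimal generators: x^22, x^11*y^9, x*y^10, y^12
Corners: y^11, x^10y^9, x^21y^8
Socle dim=3


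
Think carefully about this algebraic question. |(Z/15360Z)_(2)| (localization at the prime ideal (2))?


2-primary part: 15360=2^10*15
Size=2^10=1024


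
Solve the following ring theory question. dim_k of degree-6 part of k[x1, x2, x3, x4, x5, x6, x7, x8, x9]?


C(d+n-1,n-1)=C(14,8)=3003


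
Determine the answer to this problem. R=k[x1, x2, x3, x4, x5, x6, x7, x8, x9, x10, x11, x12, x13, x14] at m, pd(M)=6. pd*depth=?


pd+depth=14
depth=14-6=8
pd*depth=6*8=48
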